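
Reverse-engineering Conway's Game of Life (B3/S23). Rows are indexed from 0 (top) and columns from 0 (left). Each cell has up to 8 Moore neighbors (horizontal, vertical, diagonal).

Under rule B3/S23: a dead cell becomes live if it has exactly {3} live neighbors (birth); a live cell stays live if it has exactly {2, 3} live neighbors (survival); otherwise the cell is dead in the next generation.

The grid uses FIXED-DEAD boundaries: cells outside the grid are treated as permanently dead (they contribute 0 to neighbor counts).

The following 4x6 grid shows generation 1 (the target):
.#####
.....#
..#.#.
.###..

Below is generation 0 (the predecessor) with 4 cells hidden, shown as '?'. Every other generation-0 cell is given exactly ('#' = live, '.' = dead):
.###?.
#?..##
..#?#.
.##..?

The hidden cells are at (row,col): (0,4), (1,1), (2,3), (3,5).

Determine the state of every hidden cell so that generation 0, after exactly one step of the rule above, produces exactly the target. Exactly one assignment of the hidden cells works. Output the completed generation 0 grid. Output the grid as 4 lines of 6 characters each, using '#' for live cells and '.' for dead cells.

Hidden generation-0 cells (in order): (0,4), (1,1), (2,3), (3,5).
A hidden cell only influences target cells in its own 3x3 neighborhood. Try each of the 2^4 = 16 assignments, step the completed generation 0 forward once under B3/S23, and compare with the target:
  (0,4)=. (1,1)=. (2,3)=. (3,5)=. -> step gives (0,5)='.' but target has '#' -> reject
  (0,4)=. (1,1)=. (2,3)=. (3,5)=# -> step gives (0,5)='.' but target has '#' -> reject
  (0,4)=. (1,1)=. (2,3)=# (3,5)=. -> step gives (0,5)='.' but target has '#' -> reject
  (0,4)=. (1,1)=. (2,3)=# (3,5)=# -> step gives (0,5)='.' but target has '#' -> reject
  (0,4)=. (1,1)=# (2,3)=. (3,5)=. -> step gives (0,0)='#' but target has '.' -> reject
  (0,4)=. (1,1)=# (2,3)=. (3,5)=# -> step gives (0,0)='#' but target has '.' -> reject
  (0,4)=. (1,1)=# (2,3)=# (3,5)=. -> step gives (0,0)='#' but target has '.' -> reject
  (0,4)=. (1,1)=# (2,3)=# (3,5)=# -> step gives (0,0)='#' but target has '.' -> reject
  (0,4)=# (1,1)=. (2,3)=. (3,5)=. -> step gives (2,5)='#' but target has '.' -> reject
  (0,4)=# (1,1)=. (2,3)=. (3,5)=# -> step reproduces the target at every cell -> ACCEPT
  (0,4)=# (1,1)=. (2,3)=# (3,5)=. -> step gives (2,5)='#' but target has '.' -> reject
  (0,4)=# (1,1)=. (2,3)=# (3,5)=# -> step gives (2,4)='.' but target has '#' -> reject
  (0,4)=# (1,1)=# (2,3)=. (3,5)=. -> step gives (0,0)='#' but target has '.' -> reject
  (0,4)=# (1,1)=# (2,3)=. (3,5)=# -> step gives (0,0)='#' but target has '.' -> reject
  (0,4)=# (1,1)=# (2,3)=# (3,5)=. -> step gives (0,0)='#' but target has '.' -> reject
  (0,4)=# (1,1)=# (2,3)=# (3,5)=# -> step gives (0,0)='#' but target has '.' -> reject
Unique solution: (0,4)=live, (1,1)=dead, (2,3)=dead, (3,5)=live.
Check: live-neighbor counts of every cell in the completed generation 0:
222333
144643
242434
122321
Applying B3/S23 to generation 0 with these counts gives:
.#####
.....#
..#.#.
.###..
which matches the target exactly.

Answer: .####.
#...##
..#.#.
.##..#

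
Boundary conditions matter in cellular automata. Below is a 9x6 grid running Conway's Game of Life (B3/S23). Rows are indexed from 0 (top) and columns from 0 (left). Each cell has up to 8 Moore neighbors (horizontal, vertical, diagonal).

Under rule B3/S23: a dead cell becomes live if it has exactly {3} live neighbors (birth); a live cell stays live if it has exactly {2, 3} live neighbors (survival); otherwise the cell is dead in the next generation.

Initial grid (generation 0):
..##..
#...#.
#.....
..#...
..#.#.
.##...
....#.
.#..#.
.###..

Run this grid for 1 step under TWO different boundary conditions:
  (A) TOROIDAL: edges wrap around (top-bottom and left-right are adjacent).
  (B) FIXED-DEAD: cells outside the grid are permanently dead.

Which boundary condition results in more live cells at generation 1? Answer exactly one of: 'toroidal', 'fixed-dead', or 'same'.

Under TOROIDAL boundary, generation 1:
....#.
.#.#.#
.#...#
.#.#..
..#...
.##...
.###..
.#..#.
.#..#.
Population = 18

Under FIXED-DEAD boundary, generation 1:
...#..
.#.#..
.#....
.#.#..
..#...
.##...
.###..
.#..#.
.###..
Population = 17

Comparison: toroidal=18, fixed-dead=17 -> toroidal

Answer: toroidal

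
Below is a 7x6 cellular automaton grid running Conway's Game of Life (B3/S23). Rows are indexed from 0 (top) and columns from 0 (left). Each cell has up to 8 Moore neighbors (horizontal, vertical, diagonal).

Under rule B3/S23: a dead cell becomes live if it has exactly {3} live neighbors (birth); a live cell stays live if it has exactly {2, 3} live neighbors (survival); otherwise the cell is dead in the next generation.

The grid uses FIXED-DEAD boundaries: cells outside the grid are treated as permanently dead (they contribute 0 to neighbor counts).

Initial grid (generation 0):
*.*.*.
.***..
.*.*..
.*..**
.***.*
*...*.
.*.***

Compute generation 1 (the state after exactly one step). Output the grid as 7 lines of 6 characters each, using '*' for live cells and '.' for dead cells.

Simulating step by step:
Generation 0 (given above): 21 live cells
Generation 1: 18 live cells
(generation 1 grid is the final answer)

Answer: ..*...
*...*.
**.*..
**...*
****.*
*.....
...***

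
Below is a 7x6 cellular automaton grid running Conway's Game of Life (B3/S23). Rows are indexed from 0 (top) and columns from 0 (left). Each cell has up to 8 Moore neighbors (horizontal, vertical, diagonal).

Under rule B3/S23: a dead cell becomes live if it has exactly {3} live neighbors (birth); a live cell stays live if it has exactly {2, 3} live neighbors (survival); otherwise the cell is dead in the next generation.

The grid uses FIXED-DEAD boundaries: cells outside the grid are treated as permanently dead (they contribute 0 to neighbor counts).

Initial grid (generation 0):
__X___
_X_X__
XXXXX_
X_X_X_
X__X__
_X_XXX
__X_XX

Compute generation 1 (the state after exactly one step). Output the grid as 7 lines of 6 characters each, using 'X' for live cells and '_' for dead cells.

Simulating step by step:
Generation 0 (given above): 20 live cells
Generation 1: 13 live cells
(generation 1 grid is the final answer)

Answer: __X___
X___X_
X___X_
X___X_
X____X
_X___X
__X__X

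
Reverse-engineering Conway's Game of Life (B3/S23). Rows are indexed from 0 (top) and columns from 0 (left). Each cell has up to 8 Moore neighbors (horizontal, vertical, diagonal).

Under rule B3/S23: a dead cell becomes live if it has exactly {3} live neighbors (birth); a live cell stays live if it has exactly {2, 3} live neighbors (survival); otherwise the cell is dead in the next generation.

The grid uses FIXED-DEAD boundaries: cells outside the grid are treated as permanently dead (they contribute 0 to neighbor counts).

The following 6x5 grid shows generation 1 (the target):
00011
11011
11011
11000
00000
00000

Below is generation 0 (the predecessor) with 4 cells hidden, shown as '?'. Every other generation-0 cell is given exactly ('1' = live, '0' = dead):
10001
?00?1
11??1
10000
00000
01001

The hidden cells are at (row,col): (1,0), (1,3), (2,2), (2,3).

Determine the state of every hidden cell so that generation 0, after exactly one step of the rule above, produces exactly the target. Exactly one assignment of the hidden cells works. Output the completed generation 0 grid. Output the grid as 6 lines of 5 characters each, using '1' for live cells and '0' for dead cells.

Hidden generation-0 cells (in order): (1,0), (1,3), (2,2), (2,3).
A hidden cell only influences target cells in its own 3x3 neighborhood. Try each of the 2^4 = 16 assignments, step the completed generation 0 forward once under B3/S23, and compare with the target:
  (1,0)=0 (1,3)=0 (2,2)=0 (2,3)=0 -> step gives (0,3)='0' but target has '1' -> reject
  (1,0)=0 (1,3)=0 (2,2)=0 (2,3)=1 -> step gives (0,3)='0' but target has '1' -> reject
  (1,0)=0 (1,3)=0 (2,2)=1 (2,3)=0 -> step gives (0,3)='0' but target has '1' -> reject
  (1,0)=0 (1,3)=0 (2,2)=1 (2,3)=1 -> step gives (0,3)='0' but target has '1' -> reject
  (1,0)=0 (1,3)=1 (2,2)=0 (2,3)=0 -> step reproduces the target at every cell -> ACCEPT
  (1,0)=0 (1,3)=1 (2,2)=0 (2,3)=1 -> step gives (1,2)='1' but target has '0' -> reject
  (1,0)=0 (1,3)=1 (2,2)=1 (2,3)=0 -> step gives (1,1)='0' but target has '1' -> reject
  (1,0)=0 (1,3)=1 (2,2)=1 (2,3)=1 -> step gives (1,1)='0' but target has '1' -> reject
  (1,0)=1 (1,3)=0 (2,2)=0 (2,3)=0 -> step gives (0,3)='0' but target has '1' -> reject
  (1,0)=1 (1,3)=0 (2,2)=0 (2,3)=1 -> step gives (0,3)='0' but target has '1' -> reject
  (1,0)=1 (1,3)=0 (2,2)=1 (2,3)=0 -> step gives (0,3)='0' but target has '1' -> reject
  (1,0)=1 (1,3)=0 (2,2)=1 (2,3)=1 -> step gives (0,3)='0' but target has '1' -> reject
  (1,0)=1 (1,3)=1 (2,2)=0 (2,3)=0 -> step gives (1,1)='0' but target has '1' -> reject
  (1,0)=1 (1,3)=1 (2,2)=0 (2,3)=1 -> step gives (1,1)='0' but target has '1' -> reject
  (1,0)=1 (1,3)=1 (2,2)=1 (2,3)=0 -> step gives (1,1)='0' but target has '1' -> reject
  (1,0)=1 (1,3)=1 (2,2)=1 (2,3)=1 -> step gives (1,1)='0' but target has '1' -> reject
Unique solution: (1,0)=dead, (1,3)=live, (2,2)=dead, (2,3)=dead.
Check: live-neighbor counts of every cell in the completed generation 0:
01132
33233
22232
23111
22111
10110
Applying B3/S23 to generation 0 with these counts gives:
00011
11011
11011
11000
00000
00000
which matches the target exactly.

Answer: 10001
00011
11001
10000
00000
01001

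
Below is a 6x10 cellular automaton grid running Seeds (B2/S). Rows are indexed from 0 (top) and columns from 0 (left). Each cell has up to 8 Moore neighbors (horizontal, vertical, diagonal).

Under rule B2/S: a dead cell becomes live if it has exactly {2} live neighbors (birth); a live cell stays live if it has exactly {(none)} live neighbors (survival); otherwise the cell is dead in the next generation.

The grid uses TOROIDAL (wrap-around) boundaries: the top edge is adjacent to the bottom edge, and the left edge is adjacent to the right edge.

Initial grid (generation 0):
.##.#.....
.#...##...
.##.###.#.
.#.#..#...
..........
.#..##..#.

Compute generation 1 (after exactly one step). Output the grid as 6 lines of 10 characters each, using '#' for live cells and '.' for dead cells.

Simulating step by step:
Generation 0 (given above): 19 live cells
Generation 1: 8 live cells
(generation 1 grid is the final answer)

Answer: .......#..
..........
..........
#.........
##.#..##..
#.........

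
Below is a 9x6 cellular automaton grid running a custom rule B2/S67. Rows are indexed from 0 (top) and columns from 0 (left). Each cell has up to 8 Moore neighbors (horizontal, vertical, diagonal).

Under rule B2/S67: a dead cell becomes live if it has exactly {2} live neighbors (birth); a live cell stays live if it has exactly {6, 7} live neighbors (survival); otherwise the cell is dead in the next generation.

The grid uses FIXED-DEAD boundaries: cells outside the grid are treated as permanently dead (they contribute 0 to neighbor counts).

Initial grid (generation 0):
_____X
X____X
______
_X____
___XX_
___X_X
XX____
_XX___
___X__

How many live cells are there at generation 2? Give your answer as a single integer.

Answer: 16

Derivation:
Simulating step by step:
Generation 0 (given above): 13 live cells
Generation 1: 14 live cells
____X_
____X_
XX____
__XXX_
_____X
XX____
___XX_
___X__
_X____
Generation 2: 16 live cells
___X_X
XX_X_X
_____X
X____X
X_____
__XX_X
XX____
______
__X___
Population at generation 2: 16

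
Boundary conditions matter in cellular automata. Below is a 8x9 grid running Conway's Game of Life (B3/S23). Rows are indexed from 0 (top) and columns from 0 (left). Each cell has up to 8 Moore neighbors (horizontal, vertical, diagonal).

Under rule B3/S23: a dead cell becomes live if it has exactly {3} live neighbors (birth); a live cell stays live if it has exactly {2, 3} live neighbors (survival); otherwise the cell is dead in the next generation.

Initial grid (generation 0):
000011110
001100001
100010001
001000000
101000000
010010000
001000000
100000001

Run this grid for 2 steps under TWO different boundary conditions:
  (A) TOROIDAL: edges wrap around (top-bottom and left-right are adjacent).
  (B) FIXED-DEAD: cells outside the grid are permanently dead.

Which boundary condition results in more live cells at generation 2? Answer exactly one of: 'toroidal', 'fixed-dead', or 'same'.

Answer: toroidal

Derivation:
Under TOROIDAL boundary, generation 2:
100100000
000100100
001100000
000100001
100010000
100100000
110000111
010000000
Population = 18

Under FIXED-DEAD boundary, generation 2:
000111110
000100100
001100000
010100000
010010000
010100000
010000000
000000000
Population = 16

Comparison: toroidal=18, fixed-dead=16 -> toroidal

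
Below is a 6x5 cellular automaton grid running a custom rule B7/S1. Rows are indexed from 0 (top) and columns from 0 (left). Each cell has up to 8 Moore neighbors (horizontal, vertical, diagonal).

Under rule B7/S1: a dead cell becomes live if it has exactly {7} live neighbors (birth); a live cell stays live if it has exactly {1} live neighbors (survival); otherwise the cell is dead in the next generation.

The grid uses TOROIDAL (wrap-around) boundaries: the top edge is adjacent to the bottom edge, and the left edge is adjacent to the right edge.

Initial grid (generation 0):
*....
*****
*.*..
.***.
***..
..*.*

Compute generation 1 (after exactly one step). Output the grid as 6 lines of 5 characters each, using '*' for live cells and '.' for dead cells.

Answer: .....
.....
.*...
.....
.....
.....

Derivation:
Simulating step by step:
Generation 0 (given above): 16 live cells
Generation 1: 1 live cells
(generation 1 grid is the final answer)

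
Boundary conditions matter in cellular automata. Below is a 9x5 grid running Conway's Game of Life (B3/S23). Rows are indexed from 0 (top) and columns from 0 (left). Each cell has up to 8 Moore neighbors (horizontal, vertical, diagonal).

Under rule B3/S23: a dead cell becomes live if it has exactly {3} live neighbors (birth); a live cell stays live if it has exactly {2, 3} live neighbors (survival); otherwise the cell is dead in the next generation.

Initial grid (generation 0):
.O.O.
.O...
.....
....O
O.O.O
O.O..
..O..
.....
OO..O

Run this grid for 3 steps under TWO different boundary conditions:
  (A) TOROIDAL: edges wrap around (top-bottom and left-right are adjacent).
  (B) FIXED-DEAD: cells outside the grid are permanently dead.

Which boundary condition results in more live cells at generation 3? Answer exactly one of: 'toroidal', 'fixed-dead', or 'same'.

Answer: toroidal

Derivation:
Under TOROIDAL boundary, generation 3:
....O
...OO
...OO
...O.
...O.
...OO
O...O
O.O.O
O...O
Population = 16

Under FIXED-DEAD boundary, generation 3:
.....
.....
.....
.....
.....
.....
.....
.....
.....
Population = 0

Comparison: toroidal=16, fixed-dead=0 -> toroidal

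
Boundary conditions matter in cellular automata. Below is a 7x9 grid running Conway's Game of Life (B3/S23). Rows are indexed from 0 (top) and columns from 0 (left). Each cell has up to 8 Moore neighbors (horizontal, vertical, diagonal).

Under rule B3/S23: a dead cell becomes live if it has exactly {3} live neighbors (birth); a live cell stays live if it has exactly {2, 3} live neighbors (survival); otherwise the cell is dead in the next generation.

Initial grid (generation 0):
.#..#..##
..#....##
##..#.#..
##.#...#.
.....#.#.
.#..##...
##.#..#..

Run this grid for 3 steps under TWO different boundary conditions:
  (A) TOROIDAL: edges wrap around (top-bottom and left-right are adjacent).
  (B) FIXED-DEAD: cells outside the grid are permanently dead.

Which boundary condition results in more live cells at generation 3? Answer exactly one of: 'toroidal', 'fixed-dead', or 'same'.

Under TOROIDAL boundary, generation 3:
#..#.#...
..#.#.###
.......##
......#..
......#..
....####.
#.##.####
Population = 23

Under FIXED-DEAD boundary, generation 3:
..###.#.#
.######.#
.##.....#
.........
.....##..
.....#...
.....#...
Population = 19

Comparison: toroidal=23, fixed-dead=19 -> toroidal

Answer: toroidal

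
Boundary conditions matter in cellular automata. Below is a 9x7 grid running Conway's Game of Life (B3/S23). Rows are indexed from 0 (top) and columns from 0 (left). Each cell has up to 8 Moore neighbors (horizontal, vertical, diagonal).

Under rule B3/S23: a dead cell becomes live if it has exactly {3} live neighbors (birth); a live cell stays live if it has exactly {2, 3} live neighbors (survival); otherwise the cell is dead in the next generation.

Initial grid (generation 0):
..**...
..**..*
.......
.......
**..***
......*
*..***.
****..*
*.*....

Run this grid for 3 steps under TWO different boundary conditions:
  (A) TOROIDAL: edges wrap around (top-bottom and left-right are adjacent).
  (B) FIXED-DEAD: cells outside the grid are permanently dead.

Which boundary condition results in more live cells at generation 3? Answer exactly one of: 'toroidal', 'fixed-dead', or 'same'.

Answer: fixed-dead

Derivation:
Under TOROIDAL boundary, generation 3:
.......
.......
......*
*...**.
******.
.....**
.***..*
....***
.......
Population = 19

Under FIXED-DEAD boundary, generation 3:
..**...
..**...
.......
....*.*
.****.*
*.....*
*...***
*.**.**
.*.....
Population = 23

Comparison: toroidal=19, fixed-dead=23 -> fixed-dead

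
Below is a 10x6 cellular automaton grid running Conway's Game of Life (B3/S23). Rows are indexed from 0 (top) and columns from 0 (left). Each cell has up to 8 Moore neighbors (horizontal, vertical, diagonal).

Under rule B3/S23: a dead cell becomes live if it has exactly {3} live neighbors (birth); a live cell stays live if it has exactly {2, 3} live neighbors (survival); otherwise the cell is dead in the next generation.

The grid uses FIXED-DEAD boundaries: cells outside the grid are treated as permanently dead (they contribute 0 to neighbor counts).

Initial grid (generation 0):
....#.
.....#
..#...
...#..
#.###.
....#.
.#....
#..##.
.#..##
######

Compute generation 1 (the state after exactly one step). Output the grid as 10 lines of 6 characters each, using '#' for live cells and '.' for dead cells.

Answer: ......
......
......
.#..#.
..#.#.
.##.#.
...##.
######
......
####.#

Derivation:
Simulating step by step:
Generation 0 (given above): 22 live cells
Generation 1: 20 live cells
(generation 1 grid is the final answer)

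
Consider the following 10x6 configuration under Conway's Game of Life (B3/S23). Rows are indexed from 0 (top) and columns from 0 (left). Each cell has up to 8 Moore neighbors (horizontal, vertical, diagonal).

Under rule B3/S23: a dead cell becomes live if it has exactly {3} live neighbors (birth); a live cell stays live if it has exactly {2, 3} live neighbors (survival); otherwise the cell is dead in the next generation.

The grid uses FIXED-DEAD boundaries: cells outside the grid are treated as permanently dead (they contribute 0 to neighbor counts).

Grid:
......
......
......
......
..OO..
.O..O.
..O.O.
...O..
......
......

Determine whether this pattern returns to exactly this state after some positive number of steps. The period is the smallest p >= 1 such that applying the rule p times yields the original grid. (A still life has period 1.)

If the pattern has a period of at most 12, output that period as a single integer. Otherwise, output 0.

Simulating and comparing each generation to the original:
Gen 0 (original, given above): 7 live cells
Gen 1: 7 live cells, MATCHES original -> period = 1

Answer: 1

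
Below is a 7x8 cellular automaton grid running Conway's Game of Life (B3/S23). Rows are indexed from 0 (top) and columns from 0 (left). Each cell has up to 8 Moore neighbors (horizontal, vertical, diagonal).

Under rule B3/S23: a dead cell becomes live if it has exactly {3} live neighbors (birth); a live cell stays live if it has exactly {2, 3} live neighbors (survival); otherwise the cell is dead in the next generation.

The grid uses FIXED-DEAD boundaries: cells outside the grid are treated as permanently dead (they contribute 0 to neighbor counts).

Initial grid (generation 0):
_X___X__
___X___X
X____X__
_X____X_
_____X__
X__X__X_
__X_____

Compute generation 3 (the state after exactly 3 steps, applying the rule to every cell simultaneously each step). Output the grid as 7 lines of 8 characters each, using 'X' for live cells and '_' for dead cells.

Simulating step by step:
Generation 0 (given above): 13 live cells
Generation 1: 7 live cells
________
____X_X_
______X_
_____XX_
_____XX_
________
________
Generation 2: 6 live cells
________
_____X__
______XX
_______X
_____XX_
________
________
Generation 3: 6 live cells
(generation 3 grid is the final answer)

Answer: ________
______X_
______XX
_____X_X
______X_
________
________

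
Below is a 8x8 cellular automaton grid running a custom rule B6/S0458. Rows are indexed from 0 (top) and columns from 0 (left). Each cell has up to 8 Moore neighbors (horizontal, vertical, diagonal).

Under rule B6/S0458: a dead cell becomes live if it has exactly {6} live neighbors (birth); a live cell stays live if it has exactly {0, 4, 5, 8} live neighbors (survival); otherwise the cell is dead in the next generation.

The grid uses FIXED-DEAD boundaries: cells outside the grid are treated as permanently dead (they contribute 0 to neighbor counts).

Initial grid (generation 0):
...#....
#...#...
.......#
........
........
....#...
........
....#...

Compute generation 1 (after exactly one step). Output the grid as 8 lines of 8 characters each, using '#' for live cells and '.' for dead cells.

Answer: ........
#.......
.......#
........
........
....#...
........
....#...

Derivation:
Simulating step by step:
Generation 0 (given above): 6 live cells
Generation 1: 4 live cells
(generation 1 grid is the final answer)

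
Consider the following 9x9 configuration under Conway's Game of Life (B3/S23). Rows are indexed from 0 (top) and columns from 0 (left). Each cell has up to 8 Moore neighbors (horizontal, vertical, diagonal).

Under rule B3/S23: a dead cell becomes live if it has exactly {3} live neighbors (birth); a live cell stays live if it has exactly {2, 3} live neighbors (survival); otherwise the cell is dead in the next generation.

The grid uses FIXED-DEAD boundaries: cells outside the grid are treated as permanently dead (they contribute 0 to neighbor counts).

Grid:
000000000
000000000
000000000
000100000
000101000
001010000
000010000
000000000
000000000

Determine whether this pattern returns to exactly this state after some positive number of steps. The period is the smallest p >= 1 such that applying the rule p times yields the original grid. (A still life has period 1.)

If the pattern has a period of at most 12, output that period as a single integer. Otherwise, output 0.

Answer: 2

Derivation:
Simulating and comparing each generation to the original:
Gen 0 (original, given above): 6 live cells
Gen 1: 6 live cells, differs from original
Gen 2: 6 live cells, MATCHES original -> period = 2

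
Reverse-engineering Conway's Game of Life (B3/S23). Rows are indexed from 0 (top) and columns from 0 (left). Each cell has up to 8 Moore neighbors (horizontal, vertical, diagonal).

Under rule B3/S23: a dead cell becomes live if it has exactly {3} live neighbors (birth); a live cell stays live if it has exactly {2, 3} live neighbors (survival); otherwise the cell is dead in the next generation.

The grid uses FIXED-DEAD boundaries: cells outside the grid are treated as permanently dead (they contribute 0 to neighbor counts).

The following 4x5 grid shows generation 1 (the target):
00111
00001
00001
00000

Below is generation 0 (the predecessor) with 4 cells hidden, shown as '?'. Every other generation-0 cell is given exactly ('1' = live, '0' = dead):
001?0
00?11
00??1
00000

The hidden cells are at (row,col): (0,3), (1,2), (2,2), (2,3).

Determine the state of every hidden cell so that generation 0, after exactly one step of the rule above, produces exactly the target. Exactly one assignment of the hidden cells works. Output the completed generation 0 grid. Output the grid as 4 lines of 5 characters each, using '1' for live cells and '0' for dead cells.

Answer: 00110
00011
00101
00000

Derivation:
Hidden generation-0 cells (in order): (0,3), (1,2), (2,2), (2,3).
A hidden cell only influences target cells in its own 3x3 neighborhood. Try each of the 2^4 = 16 assignments, step the completed generation 0 forward once under B3/S23, and compare with the target:
  (0,3)=0 (1,2)=0 (2,2)=0 (2,3)=0 -> step gives (0,2)='0' but target has '1' -> reject
  (0,3)=0 (1,2)=0 (2,2)=0 (2,3)=1 -> step gives (0,2)='0' but target has '1' -> reject
  (0,3)=0 (1,2)=0 (2,2)=1 (2,3)=0 -> step gives (0,2)='0' but target has '1' -> reject
  (0,3)=0 (1,2)=0 (2,2)=1 (2,3)=1 -> step gives (0,2)='0' but target has '1' -> reject
  (0,3)=0 (1,2)=1 (2,2)=0 (2,3)=0 -> step gives (0,3)='0' but target has '1' -> reject
  (0,3)=0 (1,2)=1 (2,2)=0 (2,3)=1 -> step gives (0,3)='0' but target has '1' -> reject
  (0,3)=0 (1,2)=1 (2,2)=1 (2,3)=0 -> step gives (0,3)='0' but target has '1' -> reject
  (0,3)=0 (1,2)=1 (2,2)=1 (2,3)=1 -> step gives (0,3)='0' but target has '1' -> reject
  (0,3)=1 (1,2)=0 (2,2)=0 (2,3)=0 -> step gives (1,2)='1' but target has '0' -> reject
  (0,3)=1 (1,2)=0 (2,2)=0 (2,3)=1 -> step gives (1,4)='0' but target has '1' -> reject
  (0,3)=1 (1,2)=0 (2,2)=1 (2,3)=0 -> step reproduces the target at every cell -> ACCEPT
  (0,3)=1 (1,2)=0 (2,2)=1 (2,3)=1 -> step gives (1,4)='0' but target has '1' -> reject
  (0,3)=1 (1,2)=1 (2,2)=0 (2,3)=0 -> step gives (0,3)='0' but target has '1' -> reject
  (0,3)=1 (1,2)=1 (2,2)=0 (2,3)=1 -> step gives (0,3)='0' but target has '1' -> reject
  (0,3)=1 (1,2)=1 (2,2)=1 (2,3)=0 -> step gives (0,3)='0' but target has '1' -> reject
  (0,3)=1 (1,2)=1 (2,2)=1 (2,3)=1 -> step gives (0,3)='0' but target has '1' -> reject
Unique solution: (0,3)=live, (1,2)=dead, (2,2)=live, (2,3)=dead.
Check: live-neighbor counts of every cell in the completed generation 0:
01233
02453
01142
01121
Applying B3/S23 to generation 0 with these counts gives:
00111
00001
00001
00000
which matches the target exactly.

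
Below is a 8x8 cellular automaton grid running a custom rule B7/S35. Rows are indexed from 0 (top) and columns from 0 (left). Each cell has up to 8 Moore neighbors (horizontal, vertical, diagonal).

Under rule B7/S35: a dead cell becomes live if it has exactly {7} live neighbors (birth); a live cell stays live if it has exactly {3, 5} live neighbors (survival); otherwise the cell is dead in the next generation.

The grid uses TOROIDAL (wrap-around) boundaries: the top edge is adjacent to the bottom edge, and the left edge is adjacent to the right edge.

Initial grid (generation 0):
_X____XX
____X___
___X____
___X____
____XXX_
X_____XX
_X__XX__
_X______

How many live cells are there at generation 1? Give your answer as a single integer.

Simulating step by step:
Generation 0 (given above): 16 live cells
Generation 1: 3 live cells
________
________
________
________
_____XX_
_______X
________
________
Population at generation 1: 3

Answer: 3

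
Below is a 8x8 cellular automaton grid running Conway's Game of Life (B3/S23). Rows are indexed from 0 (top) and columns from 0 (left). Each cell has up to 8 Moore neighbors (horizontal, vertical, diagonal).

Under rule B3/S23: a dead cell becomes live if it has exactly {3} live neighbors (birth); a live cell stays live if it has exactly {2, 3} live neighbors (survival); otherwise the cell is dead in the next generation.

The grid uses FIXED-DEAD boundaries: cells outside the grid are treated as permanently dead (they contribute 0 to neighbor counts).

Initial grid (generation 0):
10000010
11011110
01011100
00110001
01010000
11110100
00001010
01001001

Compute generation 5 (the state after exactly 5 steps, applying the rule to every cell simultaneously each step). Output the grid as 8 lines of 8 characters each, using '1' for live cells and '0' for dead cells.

Answer: 00000000
00000000
00000000
00000000
00101100
00101100
01111010
00000000

Derivation:
Simulating step by step:
Generation 0 (given above): 27 live cells
Generation 1: 20 live cells
11001010
11010010
11000000
01000000
10000000
11010100
10001010
00000100
Generation 2: 17 live cells
11100100
00000100
00000000
01000000
10100000
11001100
11001010
00000100
Generation 3: 14 live cells
01000000
01000000
00000000
01000000
10100000
00111100
11001010
00000100
Generation 4: 11 live cells
00000000
00000000
00000000
01000000
00101000
10101100
01100010
00000100
Generation 5: 11 live cells
(generation 5 grid is the final answer)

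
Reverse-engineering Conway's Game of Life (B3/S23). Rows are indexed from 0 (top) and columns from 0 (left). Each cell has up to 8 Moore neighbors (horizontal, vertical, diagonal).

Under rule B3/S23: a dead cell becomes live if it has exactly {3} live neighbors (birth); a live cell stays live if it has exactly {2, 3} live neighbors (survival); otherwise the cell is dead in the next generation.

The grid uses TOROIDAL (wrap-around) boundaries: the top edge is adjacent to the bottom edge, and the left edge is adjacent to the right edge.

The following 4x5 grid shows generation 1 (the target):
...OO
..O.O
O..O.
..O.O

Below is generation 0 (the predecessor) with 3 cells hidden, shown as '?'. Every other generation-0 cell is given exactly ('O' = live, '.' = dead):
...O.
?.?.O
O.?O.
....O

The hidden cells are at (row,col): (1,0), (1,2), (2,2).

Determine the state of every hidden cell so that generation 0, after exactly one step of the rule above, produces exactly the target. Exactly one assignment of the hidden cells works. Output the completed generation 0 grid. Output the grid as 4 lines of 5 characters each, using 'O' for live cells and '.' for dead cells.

Hidden generation-0 cells (in order): (1,0), (1,2), (2,2).
A hidden cell only influences target cells in its own 3x3 neighborhood. Try each of the 2^3 = 8 assignments, step the completed generation 0 forward once under B3/S23, and compare with the target:
  (1,0)=. (1,2)=. (2,2)=. -> step gives (1,2)='.' but target has 'O' -> reject
  (1,0)=. (1,2)=. (2,2)=O -> step reproduces the target at every cell -> ACCEPT
  (1,0)=. (1,2)=O (2,2)=. -> step gives (3,2)='.' but target has 'O' -> reject
  (1,0)=. (1,2)=O (2,2)=O -> step gives (1,1)='O' but target has '.' -> reject
  (1,0)=O (1,2)=. (2,2)=. -> step gives (0,0)='O' but target has '.' -> reject
  (1,0)=O (1,2)=. (2,2)=O -> step gives (0,0)='O' but target has '.' -> reject
  (1,0)=O (1,2)=O (2,2)=. -> step gives (0,0)='O' but target has '.' -> reject
  (1,0)=O (1,2)=O (2,2)=O -> step gives (0,0)='O' but target has '.' -> reject
Unique solution: (1,0)=dead, (1,2)=dead, (2,2)=live.
Check: live-neighbor counts of every cell in the completed generation 0:
20123
22343
22134
22343
Applying B3/S23 to generation 0 with these counts gives:
...OO
..O.O
O..O.
..O.O
which matches the target exactly.

Answer: ...O.
....O
O.OO.
....O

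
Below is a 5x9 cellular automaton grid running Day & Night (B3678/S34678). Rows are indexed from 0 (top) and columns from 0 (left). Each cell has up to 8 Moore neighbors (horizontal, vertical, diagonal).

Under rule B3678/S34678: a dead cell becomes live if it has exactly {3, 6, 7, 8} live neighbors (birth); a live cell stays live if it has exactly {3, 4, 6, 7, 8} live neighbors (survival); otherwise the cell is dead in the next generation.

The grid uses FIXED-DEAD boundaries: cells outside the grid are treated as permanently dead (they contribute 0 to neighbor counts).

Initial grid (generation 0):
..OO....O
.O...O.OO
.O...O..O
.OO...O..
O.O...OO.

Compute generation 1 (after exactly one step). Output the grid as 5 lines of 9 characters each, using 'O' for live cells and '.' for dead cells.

Answer: .......O.
....O.OOO
OO.......
OOO..OO..
.........

Derivation:
Simulating step by step:
Generation 0 (given above): 17 live cells
Generation 1: 12 live cells
(generation 1 grid is the final answer)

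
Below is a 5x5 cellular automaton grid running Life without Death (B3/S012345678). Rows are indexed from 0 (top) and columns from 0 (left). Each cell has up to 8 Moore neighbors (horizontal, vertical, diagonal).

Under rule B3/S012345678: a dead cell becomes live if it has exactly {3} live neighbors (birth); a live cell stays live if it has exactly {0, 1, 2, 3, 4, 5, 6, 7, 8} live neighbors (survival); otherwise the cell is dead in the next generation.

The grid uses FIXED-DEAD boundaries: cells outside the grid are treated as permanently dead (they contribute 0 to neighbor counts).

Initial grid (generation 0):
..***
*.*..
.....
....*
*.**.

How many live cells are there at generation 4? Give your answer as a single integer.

Answer: 22

Derivation:
Simulating step by step:
Generation 0 (given above): 9 live cells
Generation 1: 12 live cells
.****
***..
.....
...**
*.**.
Generation 2: 18 live cells
*****
***..
.***.
..***
*.***
Generation 3: 22 live cells
*****
***.*
*****
..***
*****
Generation 4: 22 live cells
*****
***.*
*****
..***
*****
Population at generation 4: 22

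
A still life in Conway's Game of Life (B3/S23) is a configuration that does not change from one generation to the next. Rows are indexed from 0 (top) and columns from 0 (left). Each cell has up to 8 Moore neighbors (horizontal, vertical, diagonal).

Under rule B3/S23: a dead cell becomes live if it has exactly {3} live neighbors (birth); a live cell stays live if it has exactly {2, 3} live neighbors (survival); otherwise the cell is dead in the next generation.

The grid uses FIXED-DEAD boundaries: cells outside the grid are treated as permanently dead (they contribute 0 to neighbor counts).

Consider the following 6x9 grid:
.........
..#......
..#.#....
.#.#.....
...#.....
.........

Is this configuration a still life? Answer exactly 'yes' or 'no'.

Compute generation 1 and compare to generation 0 (given above):
Generation 1:
.........
...#.....
.##......
...##....
..#......
.........
Cell (1,2) differs: gen0=1 vs gen1=0 -> NOT a still life.

Answer: no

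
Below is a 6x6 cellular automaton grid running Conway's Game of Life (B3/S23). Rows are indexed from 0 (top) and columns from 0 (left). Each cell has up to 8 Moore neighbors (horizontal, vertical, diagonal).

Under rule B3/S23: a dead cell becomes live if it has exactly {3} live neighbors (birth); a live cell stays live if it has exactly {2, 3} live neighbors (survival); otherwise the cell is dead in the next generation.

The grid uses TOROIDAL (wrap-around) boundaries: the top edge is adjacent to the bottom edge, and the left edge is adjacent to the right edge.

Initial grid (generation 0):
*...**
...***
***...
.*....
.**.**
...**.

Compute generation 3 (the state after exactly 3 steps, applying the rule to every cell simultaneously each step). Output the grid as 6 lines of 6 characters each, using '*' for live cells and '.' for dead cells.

Answer: ..**..
*.....
*.....
....*.
...**.
..**..

Derivation:
Simulating step by step:
Generation 0 (given above): 16 live cells
Generation 1: 18 live cells
*.....
..**..
******
...*.*
***.**
.**...
Generation 2: 8 live cells
...*..
......
**...*
......
....**
..**..
Generation 3: 9 live cells
(generation 3 grid is the final answer)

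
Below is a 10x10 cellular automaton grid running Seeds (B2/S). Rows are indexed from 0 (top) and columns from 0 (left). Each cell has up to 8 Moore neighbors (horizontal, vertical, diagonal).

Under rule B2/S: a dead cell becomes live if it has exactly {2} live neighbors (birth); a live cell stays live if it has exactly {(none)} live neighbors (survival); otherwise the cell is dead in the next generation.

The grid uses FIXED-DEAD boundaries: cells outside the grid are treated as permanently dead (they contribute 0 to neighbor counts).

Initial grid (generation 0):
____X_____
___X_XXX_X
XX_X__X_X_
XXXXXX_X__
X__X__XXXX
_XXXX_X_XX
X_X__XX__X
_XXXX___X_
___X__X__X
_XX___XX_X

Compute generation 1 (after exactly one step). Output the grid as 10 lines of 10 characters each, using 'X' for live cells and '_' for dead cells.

Simulating step by step:
Generation 0 (given above): 49 live cells
Generation 1: 10 live cells
(generation 1 grid is the final answer)

Answer: ___X___XX_
XX________
_________X
__________
__________
__________
__________
X_________
X_________
___X_X____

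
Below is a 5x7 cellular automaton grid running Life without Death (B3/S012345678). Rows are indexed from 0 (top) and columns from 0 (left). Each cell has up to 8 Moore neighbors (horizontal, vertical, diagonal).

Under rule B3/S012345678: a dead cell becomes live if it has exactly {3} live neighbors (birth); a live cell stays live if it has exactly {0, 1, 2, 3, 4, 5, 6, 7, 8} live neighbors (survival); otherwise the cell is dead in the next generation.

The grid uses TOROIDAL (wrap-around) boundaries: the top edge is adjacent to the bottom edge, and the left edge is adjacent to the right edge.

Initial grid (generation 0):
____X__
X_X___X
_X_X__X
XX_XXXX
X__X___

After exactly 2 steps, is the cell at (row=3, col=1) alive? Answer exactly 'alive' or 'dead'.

Answer: alive

Derivation:
Simulating step by step:
Generation 0 (given above): 15 live cells
Generation 1: 24 live cells
XX_XX_X
XXXX_XX
_X_X__X
XX_XXXX
XXXX___
Generation 2: 24 live cells
XX_XX_X
XXXX_XX
_X_X__X
XX_XXXX
XXXX___

Cell (3,1) at generation 2: 1 -> alive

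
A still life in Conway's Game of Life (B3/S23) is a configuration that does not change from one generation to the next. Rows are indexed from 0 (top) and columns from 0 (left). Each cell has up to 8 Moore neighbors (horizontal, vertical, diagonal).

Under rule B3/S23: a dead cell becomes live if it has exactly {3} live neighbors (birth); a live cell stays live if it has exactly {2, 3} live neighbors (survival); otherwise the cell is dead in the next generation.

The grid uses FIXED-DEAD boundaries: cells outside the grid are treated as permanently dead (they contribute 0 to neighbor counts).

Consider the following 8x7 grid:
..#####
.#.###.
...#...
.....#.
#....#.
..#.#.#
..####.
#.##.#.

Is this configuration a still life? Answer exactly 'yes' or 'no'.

Compute generation 1 and compare to generation 0 (given above):
Generation 1:
..#...#
......#
..##.#.
....#..
....###
.##...#
......#
.##..#.
Cell (0,3) differs: gen0=1 vs gen1=0 -> NOT a still life.

Answer: no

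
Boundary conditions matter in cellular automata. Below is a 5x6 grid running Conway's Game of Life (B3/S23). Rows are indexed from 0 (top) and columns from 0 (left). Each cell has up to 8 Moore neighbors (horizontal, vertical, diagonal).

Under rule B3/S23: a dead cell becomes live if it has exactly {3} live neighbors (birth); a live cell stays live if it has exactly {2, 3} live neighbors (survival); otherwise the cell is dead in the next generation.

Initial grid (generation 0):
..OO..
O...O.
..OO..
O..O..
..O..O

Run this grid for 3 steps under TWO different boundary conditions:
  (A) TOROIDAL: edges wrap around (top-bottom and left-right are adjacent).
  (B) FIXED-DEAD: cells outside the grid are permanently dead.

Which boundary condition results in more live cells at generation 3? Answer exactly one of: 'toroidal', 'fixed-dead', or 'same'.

Under TOROIDAL boundary, generation 3:
......
O.....
......
......
......
Population = 1

Under FIXED-DEAD boundary, generation 3:
......
OO....
OOO.OO
OO....
......
Population = 9

Comparison: toroidal=1, fixed-dead=9 -> fixed-dead

Answer: fixed-dead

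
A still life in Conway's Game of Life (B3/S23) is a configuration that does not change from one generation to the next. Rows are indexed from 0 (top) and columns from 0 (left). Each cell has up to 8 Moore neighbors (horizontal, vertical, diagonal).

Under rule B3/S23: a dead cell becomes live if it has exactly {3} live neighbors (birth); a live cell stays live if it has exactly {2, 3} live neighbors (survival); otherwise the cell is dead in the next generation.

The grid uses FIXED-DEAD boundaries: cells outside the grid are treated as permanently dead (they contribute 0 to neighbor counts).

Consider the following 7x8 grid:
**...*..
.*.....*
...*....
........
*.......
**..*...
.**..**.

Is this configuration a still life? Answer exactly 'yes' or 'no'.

Answer: no

Derivation:
Compute generation 1 and compare to generation 0 (given above):
Generation 1:
**......
***.....
........
........
**......
*.*..*..
***..*..
Cell (0,5) differs: gen0=1 vs gen1=0 -> NOT a still life.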